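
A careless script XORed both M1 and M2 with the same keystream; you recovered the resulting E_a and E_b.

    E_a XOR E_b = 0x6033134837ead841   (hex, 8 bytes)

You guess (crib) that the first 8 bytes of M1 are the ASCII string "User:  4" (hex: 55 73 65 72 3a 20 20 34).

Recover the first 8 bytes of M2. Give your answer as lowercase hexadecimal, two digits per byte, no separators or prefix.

3540763a0dcaf875

Since E_a ⊕ E_b = M1 ⊕ M2, XORing with the guessed M1 bytes yields the corresponding M2 bytes: M2 = (E_a ⊕ E_b) ⊕ M1.
01100000 xor 01010101 = 00110101
00110011 xor 01110011 = 01000000
00010011 xor 01100101 = 01110110
01001000 xor 01110010 = 00111010
00110111 xor 00111010 = 00001101
11101010 xor 00100000 = 11001010
11011000 xor 00100000 = 11111000
01000001 xor 00110100 = 01110101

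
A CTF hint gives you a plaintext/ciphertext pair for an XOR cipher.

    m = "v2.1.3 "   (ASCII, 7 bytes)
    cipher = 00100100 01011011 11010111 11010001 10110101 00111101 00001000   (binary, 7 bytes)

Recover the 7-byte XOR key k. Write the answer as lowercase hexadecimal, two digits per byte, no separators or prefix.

Since cipher = m ⊕ k, XORing both sides with m gives k = m ⊕ cipher.
01110110 ⊕ 00100100 = 01010010
00110010 ⊕ 01011011 = 01101001
00101110 ⊕ 11010111 = 11111001
00110001 ⊕ 11010001 = 11100000
00101110 ⊕ 10110101 = 10011011
00110011 ⊕ 00111101 = 00001110
00100000 ⊕ 00001000 = 00101000

5269f9e09b0e28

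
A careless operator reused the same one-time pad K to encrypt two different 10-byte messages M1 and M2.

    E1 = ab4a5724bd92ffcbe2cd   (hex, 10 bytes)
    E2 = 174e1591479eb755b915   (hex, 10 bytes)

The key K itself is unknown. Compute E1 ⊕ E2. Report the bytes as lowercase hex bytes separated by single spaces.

E1 ⊕ E2 = (M1 ⊕ K) ⊕ (M2 ⊕ K) = M1 ⊕ M2 — the shared key cancels under XOR.
ab ⊕ 17 = bc
4a ⊕ 4e = 04
57 ⊕ 15 = 42
24 ⊕ 91 = b5
bd ⊕ 47 = fa
92 ⊕ 9e = 0c
ff ⊕ b7 = 48
cb ⊕ 55 = 9e
e2 ⊕ b9 = 5b
cd ⊕ 15 = d8

bc 04 42 b5 fa 0c 48 9e 5b d8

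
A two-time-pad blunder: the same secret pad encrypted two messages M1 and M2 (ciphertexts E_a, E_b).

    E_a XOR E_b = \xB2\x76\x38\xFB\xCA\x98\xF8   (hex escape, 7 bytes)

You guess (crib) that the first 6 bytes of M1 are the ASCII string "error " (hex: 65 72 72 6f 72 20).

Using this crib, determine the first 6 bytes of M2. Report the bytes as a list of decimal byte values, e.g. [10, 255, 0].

Since E_a ⊕ E_b = M1 ⊕ M2, XORing with the guessed M1 bytes yields the corresponding M2 bytes: M2 = (E_a ⊕ E_b) ⊕ M1.
10110010 ⊕ 01100101 = 11010111
01110110 ⊕ 01110010 = 00000100
00111000 ⊕ 01110010 = 01001010
11111011 ⊕ 01101111 = 10010100
11001010 ⊕ 01110010 = 10111000
10011000 ⊕ 00100000 = 10111000

[215, 4, 74, 148, 184, 184]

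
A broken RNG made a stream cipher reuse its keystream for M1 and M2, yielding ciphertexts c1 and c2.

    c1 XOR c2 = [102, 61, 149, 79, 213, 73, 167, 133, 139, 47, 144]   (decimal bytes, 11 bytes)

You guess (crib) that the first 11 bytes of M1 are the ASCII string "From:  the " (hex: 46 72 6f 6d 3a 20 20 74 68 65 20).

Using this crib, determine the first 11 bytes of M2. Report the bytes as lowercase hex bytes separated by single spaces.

Since c1 ⊕ c2 = M1 ⊕ M2, XORing with the guessed M1 bytes yields the corresponding M2 bytes: M2 = (c1 ⊕ c2) ⊕ M1.
byte 0: 01100110 ^ 01000110 = 00100000
byte 1: 00111101 ^ 01110010 = 01001111
byte 2: 10010101 ^ 01101111 = 11111010
byte 3: 01001111 ^ 01101101 = 00100010
byte 4: 11010101 ^ 00111010 = 11101111
byte 5: 01001001 ^ 00100000 = 01101001
byte 6: 10100111 ^ 00100000 = 10000111
byte 7: 10000101 ^ 01110100 = 11110001
byte 8: 10001011 ^ 01101000 = 11100011
byte 9: 00101111 ^ 01100101 = 01001010
byte 10: 10010000 ^ 00100000 = 10110000

20 4f fa 22 ef 69 87 f1 e3 4a b0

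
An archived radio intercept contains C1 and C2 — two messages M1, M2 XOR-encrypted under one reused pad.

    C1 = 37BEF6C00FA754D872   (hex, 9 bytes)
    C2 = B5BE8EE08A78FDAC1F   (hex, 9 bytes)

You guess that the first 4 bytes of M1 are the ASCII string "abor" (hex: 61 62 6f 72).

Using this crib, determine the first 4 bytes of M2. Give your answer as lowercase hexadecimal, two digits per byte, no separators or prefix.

First, C1 ⊕ C2 = (M1 ⊕ K) ⊕ (M2 ⊕ K) = M1 ⊕ M2, so the key drops out. Then M2 = (M1 ⊕ M2) ⊕ M1 over the first 4 bytes.
byte 0: (37 xor b5) xor 61 = 82 xor 61 = e3
byte 1: (be xor be) xor 62 = 00 xor 62 = 62
byte 2: (f6 xor 8e) xor 6f = 78 xor 6f = 17
byte 3: (c0 xor e0) xor 72 = 20 xor 72 = 52

e3621752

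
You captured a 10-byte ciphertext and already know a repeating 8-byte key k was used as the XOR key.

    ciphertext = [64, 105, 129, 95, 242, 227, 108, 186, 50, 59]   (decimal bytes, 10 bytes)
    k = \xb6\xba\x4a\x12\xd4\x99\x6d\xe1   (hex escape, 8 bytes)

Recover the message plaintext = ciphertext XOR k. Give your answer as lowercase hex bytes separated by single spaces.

The 8-byte key repeats, so the effective keystream is b6 ba 4a 12 d4 99 6d e1 b6 ba.
byte 0: 40 xor b6 = f6
byte 1: 69 xor ba = d3
byte 2: 81 xor 4a = cb
byte 3: 5f xor 12 = 4d
byte 4: f2 xor d4 = 26
byte 5: e3 xor 99 = 7a
byte 6: 6c xor 6d = 01
byte 7: ba xor e1 = 5b
byte 8: 32 xor b6 = 84
byte 9: 3b xor ba = 81

f6 d3 cb 4d 26 7a 01 5b 84 81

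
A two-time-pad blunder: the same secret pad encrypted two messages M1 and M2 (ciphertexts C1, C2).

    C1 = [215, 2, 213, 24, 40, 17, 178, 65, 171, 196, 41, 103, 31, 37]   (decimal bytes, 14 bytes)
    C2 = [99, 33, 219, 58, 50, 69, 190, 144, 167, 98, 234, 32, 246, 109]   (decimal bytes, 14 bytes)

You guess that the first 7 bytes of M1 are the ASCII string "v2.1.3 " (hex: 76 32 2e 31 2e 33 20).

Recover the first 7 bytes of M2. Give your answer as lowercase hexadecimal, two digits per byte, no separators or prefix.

First, C1 ⊕ C2 = (M1 ⊕ K) ⊕ (M2 ⊕ K) = M1 ⊕ M2, so the key drops out. Then M2 = (M1 ⊕ M2) ⊕ M1 over the first 7 bytes.
byte 0: (d7 ⊕ 63) ⊕ 76 = b4 ⊕ 76 = c2
byte 1: (02 ⊕ 21) ⊕ 32 = 23 ⊕ 32 = 11
byte 2: (d5 ⊕ db) ⊕ 2e = 0e ⊕ 2e = 20
byte 3: (18 ⊕ 3a) ⊕ 31 = 22 ⊕ 31 = 13
byte 4: (28 ⊕ 32) ⊕ 2e = 1a ⊕ 2e = 34
byte 5: (11 ⊕ 45) ⊕ 33 = 54 ⊕ 33 = 67
byte 6: (b2 ⊕ be) ⊕ 20 = 0c ⊕ 20 = 2c

c211201334672c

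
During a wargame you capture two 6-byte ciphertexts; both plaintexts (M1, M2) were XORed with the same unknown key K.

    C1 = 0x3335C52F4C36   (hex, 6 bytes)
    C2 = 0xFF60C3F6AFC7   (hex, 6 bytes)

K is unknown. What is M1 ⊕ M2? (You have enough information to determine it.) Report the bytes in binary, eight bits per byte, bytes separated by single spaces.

11001100 01010101 00000110 11011001 11100011 11110001

C1 ⊕ C2 = (M1 ⊕ K) ⊕ (M2 ⊕ K) = M1 ⊕ M2 — the shared key cancels under XOR.
byte 0: 33 XOR ff = cc
byte 1: 35 XOR 60 = 55
byte 2: c5 XOR c3 = 06
byte 3: 2f XOR f6 = d9
byte 4: 4c XOR af = e3
byte 5: 36 XOR c7 = f1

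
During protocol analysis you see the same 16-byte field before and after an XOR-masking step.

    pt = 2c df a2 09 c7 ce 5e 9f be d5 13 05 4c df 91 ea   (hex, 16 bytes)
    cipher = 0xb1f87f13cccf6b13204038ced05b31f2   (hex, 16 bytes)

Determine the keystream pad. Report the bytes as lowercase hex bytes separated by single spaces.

Since cipher = pt ⊕ pad, XORing both sides with pt gives pad = pt ⊕ cipher.
byte 0: 2c ^ b1 = 9d
byte 1: df ^ f8 = 27
byte 2: a2 ^ 7f = dd
byte 3: 09 ^ 13 = 1a
byte 4: c7 ^ cc = 0b
byte 5: ce ^ cf = 01
byte 6: 5e ^ 6b = 35
byte 7: 9f ^ 13 = 8c
byte 8: be ^ 20 = 9e
byte 9: d5 ^ 40 = 95
byte 10: 13 ^ 38 = 2b
byte 11: 05 ^ ce = cb
byte 12: 4c ^ d0 = 9c
byte 13: df ^ 5b = 84
byte 14: 91 ^ 31 = a0
byte 15: ea ^ f2 = 18

9d 27 dd 1a 0b 01 35 8c 9e 95 2b cb 9c 84 a0 18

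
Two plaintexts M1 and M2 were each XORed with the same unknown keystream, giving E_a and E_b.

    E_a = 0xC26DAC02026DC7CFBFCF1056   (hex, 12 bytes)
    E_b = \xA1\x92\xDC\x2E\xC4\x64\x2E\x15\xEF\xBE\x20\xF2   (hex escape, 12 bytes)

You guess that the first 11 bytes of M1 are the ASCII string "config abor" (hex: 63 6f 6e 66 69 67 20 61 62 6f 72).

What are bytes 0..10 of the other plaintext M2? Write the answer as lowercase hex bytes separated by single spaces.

00 90 1e 4a af 6e c9 bb 32 1e 42

First, E_a ⊕ E_b = (M1 ⊕ K) ⊕ (M2 ⊕ K) = M1 ⊕ M2, so the key drops out. Then M2 = (M1 ⊕ M2) ⊕ M1 over the first 11 bytes.
byte 0: (c2 xor a1) xor 63 = 63 xor 63 = 00
byte 1: (6d xor 92) xor 6f = ff xor 6f = 90
byte 2: (ac xor dc) xor 6e = 70 xor 6e = 1e
byte 3: (02 xor 2e) xor 66 = 2c xor 66 = 4a
byte 4: (02 xor c4) xor 69 = c6 xor 69 = af
byte 5: (6d xor 64) xor 67 = 09 xor 67 = 6e
byte 6: (c7 xor 2e) xor 20 = e9 xor 20 = c9
byte 7: (cf xor 15) xor 61 = da xor 61 = bb
byte 8: (bf xor ef) xor 62 = 50 xor 62 = 32
byte 9: (cf xor be) xor 6f = 71 xor 6f = 1e
byte 10: (10 xor 20) xor 72 = 30 xor 72 = 42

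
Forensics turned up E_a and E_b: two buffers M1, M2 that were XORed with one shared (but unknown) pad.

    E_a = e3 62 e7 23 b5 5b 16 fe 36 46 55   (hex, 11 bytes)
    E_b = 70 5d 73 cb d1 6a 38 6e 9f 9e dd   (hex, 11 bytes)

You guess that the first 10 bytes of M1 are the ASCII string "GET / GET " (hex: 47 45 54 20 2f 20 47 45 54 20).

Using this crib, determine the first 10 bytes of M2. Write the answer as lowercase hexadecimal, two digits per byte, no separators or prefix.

d47ac0c84b1169d5fdf8

First, E_a ⊕ E_b = (M1 ⊕ K) ⊕ (M2 ⊕ K) = M1 ⊕ M2, so the key drops out. Then M2 = (M1 ⊕ M2) ⊕ M1 over the first 10 bytes.
byte 0: (e3 ⊕ 70) ⊕ 47 = 93 ⊕ 47 = d4
byte 1: (62 ⊕ 5d) ⊕ 45 = 3f ⊕ 45 = 7a
byte 2: (e7 ⊕ 73) ⊕ 54 = 94 ⊕ 54 = c0
byte 3: (23 ⊕ cb) ⊕ 20 = e8 ⊕ 20 = c8
byte 4: (b5 ⊕ d1) ⊕ 2f = 64 ⊕ 2f = 4b
byte 5: (5b ⊕ 6a) ⊕ 20 = 31 ⊕ 20 = 11
byte 6: (16 ⊕ 38) ⊕ 47 = 2e ⊕ 47 = 69
byte 7: (fe ⊕ 6e) ⊕ 45 = 90 ⊕ 45 = d5
byte 8: (36 ⊕ 9f) ⊕ 54 = a9 ⊕ 54 = fd
byte 9: (46 ⊕ 9e) ⊕ 20 = d8 ⊕ 20 = f8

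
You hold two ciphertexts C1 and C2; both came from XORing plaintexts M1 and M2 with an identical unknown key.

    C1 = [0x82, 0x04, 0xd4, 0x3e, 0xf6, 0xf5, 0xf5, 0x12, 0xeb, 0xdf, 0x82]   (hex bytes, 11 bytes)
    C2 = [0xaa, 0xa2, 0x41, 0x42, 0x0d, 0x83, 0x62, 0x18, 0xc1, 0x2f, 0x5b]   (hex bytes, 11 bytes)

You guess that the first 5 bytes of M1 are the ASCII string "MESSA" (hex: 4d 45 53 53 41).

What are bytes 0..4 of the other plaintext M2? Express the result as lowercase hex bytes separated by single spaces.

65 e3 c6 2f ba

First, C1 ⊕ C2 = (M1 ⊕ K) ⊕ (M2 ⊕ K) = M1 ⊕ M2, so the key drops out. Then M2 = (M1 ⊕ M2) ⊕ M1 over the first 5 bytes.
byte 0: (82 XOR aa) XOR 4d = 28 XOR 4d = 65
byte 1: (04 XOR a2) XOR 45 = a6 XOR 45 = e3
byte 2: (d4 XOR 41) XOR 53 = 95 XOR 53 = c6
byte 3: (3e XOR 42) XOR 53 = 7c XOR 53 = 2f
byte 4: (f6 XOR 0d) XOR 41 = fb XOR 41 = ba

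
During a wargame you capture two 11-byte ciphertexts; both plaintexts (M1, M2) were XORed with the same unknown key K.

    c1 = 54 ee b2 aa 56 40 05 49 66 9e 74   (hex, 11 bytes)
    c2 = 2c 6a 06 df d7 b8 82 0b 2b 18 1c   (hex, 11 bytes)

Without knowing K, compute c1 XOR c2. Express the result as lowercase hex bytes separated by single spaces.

c1 ⊕ c2 = (M1 ⊕ K) ⊕ (M2 ⊕ K) = M1 ⊕ M2 — the shared key cancels under XOR.
 84 ^  44 = 120
238 ^ 106 = 132
178 ^   6 = 180
170 ^ 223 = 117
 86 ^ 215 = 129
 64 ^ 184 = 248
  5 ^ 130 = 135
 73 ^  11 =  66
102 ^  43 =  77
158 ^  24 = 134
116 ^  28 = 104

78 84 b4 75 81 f8 87 42 4d 86 68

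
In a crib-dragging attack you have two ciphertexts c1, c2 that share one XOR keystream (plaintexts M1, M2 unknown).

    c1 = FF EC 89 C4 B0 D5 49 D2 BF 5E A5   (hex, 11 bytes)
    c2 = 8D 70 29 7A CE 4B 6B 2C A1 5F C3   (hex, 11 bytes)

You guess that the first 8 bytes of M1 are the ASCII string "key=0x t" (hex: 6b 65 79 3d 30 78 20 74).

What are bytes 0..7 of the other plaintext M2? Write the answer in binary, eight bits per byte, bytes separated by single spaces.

00011001 11111001 11011001 10000011 01001110 11100110 00000010 10001010

First, c1 ⊕ c2 = (M1 ⊕ K) ⊕ (M2 ⊕ K) = M1 ⊕ M2, so the key drops out. Then M2 = (M1 ⊕ M2) ⊕ M1 over the first 8 bytes.
byte 0: (ff ^ 8d) ^ 6b = 72 ^ 6b = 19
byte 1: (ec ^ 70) ^ 65 = 9c ^ 65 = f9
byte 2: (89 ^ 29) ^ 79 = a0 ^ 79 = d9
byte 3: (c4 ^ 7a) ^ 3d = be ^ 3d = 83
byte 4: (b0 ^ ce) ^ 30 = 7e ^ 30 = 4e
byte 5: (d5 ^ 4b) ^ 78 = 9e ^ 78 = e6
byte 6: (49 ^ 6b) ^ 20 = 22 ^ 20 = 02
byte 7: (d2 ^ 2c) ^ 74 = fe ^ 74 = 8a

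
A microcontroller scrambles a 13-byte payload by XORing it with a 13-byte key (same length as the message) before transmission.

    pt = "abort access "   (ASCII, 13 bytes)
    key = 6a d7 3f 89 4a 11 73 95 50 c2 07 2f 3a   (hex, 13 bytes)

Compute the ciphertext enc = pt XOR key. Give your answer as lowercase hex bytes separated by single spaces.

XOR is its own inverse, so applying the key byte-wise gives the result directly.
 97 xor 106 =  11
 98 xor 215 = 181
111 xor  63 =  80
114 xor 137 = 251
116 xor  74 =  62
 32 xor  17 =  49
 97 xor 115 =  18
 99 xor 149 = 246
 99 xor  80 =  51
101 xor 194 = 167
115 xor   7 = 116
115 xor  47 =  92
 32 xor  58 =  26

0b b5 50 fb 3e 31 12 f6 33 a7 74 5c 1a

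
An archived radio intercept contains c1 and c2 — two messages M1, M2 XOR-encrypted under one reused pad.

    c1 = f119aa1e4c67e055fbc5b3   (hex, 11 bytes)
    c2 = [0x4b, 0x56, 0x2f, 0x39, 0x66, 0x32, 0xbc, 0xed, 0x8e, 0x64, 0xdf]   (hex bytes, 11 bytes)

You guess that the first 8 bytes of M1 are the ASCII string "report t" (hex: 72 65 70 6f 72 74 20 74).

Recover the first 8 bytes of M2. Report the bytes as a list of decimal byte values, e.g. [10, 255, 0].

First, c1 ⊕ c2 = (M1 ⊕ K) ⊕ (M2 ⊕ K) = M1 ⊕ M2, so the key drops out. Then M2 = (M1 ⊕ M2) ⊕ M1 over the first 8 bytes.
byte 0: (f1 xor 4b) xor 72 = ba xor 72 = c8
byte 1: (19 xor 56) xor 65 = 4f xor 65 = 2a
byte 2: (aa xor 2f) xor 70 = 85 xor 70 = f5
byte 3: (1e xor 39) xor 6f = 27 xor 6f = 48
byte 4: (4c xor 66) xor 72 = 2a xor 72 = 58
byte 5: (67 xor 32) xor 74 = 55 xor 74 = 21
byte 6: (e0 xor bc) xor 20 = 5c xor 20 = 7c
byte 7: (55 xor ed) xor 74 = b8 xor 74 = cc

[200, 42, 245, 72, 88, 33, 124, 204]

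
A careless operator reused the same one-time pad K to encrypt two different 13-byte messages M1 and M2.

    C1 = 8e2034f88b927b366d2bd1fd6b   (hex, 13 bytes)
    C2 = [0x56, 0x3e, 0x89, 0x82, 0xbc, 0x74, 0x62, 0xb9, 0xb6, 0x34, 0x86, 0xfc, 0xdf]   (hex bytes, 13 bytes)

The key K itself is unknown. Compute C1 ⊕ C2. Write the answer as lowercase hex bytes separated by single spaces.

d8 1e bd 7a 37 e6 19 8f db 1f 57 01 b4

C1 ⊕ C2 = (M1 ⊕ K) ⊕ (M2 ⊕ K) = M1 ⊕ M2 — the shared key cancels under XOR.
8e xor 56 = d8
20 xor 3e = 1e
34 xor 89 = bd
f8 xor 82 = 7a
8b xor bc = 37
92 xor 74 = e6
7b xor 62 = 19
36 xor b9 = 8f
6d xor b6 = db
2b xor 34 = 1f
d1 xor 86 = 57
fd xor fc = 01
6b xor df = b4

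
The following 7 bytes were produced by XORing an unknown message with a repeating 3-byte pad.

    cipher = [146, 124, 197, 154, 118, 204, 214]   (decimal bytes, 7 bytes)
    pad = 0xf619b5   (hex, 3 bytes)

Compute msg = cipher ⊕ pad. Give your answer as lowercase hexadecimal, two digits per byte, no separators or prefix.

The 3-byte key repeats, so the effective keystream is f6 19 b5 f6 19 b5 f6.
byte 0: 92 ⊕ f6 = 64
byte 1: 7c ⊕ 19 = 65
byte 2: c5 ⊕ b5 = 70
byte 3: 9a ⊕ f6 = 6c
byte 4: 76 ⊕ 19 = 6f
byte 5: cc ⊕ b5 = 79
byte 6: d6 ⊕ f6 = 20

6465706c6f7920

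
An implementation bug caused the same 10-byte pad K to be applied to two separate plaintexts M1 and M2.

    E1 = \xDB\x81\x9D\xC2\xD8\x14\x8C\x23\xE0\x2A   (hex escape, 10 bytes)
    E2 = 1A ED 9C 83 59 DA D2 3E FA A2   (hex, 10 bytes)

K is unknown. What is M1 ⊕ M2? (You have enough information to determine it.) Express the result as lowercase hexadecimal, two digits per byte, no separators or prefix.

c16c014181ce5e1d1a88

E1 ⊕ E2 = (M1 ⊕ K) ⊕ (M2 ⊕ K) = M1 ⊕ M2 — the shared key cancels under XOR.
219 xor  26 = 193
129 xor 237 = 108
157 xor 156 =   1
194 xor 131 =  65
216 xor  89 = 129
 20 xor 218 = 206
140 xor 210 =  94
 35 xor  62 =  29
224 xor 250 =  26
 42 xor 162 = 136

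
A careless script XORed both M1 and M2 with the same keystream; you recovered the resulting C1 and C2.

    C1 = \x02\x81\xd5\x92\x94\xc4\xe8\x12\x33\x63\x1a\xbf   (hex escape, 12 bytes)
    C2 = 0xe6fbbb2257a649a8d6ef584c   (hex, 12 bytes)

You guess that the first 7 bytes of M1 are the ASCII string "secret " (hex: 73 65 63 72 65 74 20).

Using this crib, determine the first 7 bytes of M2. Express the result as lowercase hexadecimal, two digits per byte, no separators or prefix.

971f0dc2a61681

First, C1 ⊕ C2 = (M1 ⊕ K) ⊕ (M2 ⊕ K) = M1 ⊕ M2, so the key drops out. Then M2 = (M1 ⊕ M2) ⊕ M1 over the first 7 bytes.
byte 0: (02 ^ e6) ^ 73 = e4 ^ 73 = 97
byte 1: (81 ^ fb) ^ 65 = 7a ^ 65 = 1f
byte 2: (d5 ^ bb) ^ 63 = 6e ^ 63 = 0d
byte 3: (92 ^ 22) ^ 72 = b0 ^ 72 = c2
byte 4: (94 ^ 57) ^ 65 = c3 ^ 65 = a6
byte 5: (c4 ^ a6) ^ 74 = 62 ^ 74 = 16
byte 6: (e8 ^ 49) ^ 20 = a1 ^ 20 = 81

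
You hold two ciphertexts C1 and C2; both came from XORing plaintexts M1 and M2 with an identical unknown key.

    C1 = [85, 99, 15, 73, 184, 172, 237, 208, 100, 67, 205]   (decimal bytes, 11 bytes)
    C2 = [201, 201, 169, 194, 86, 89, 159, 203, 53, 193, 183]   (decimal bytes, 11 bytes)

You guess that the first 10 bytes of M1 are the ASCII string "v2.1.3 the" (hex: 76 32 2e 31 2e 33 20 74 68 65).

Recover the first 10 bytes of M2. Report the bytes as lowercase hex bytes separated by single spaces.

ea 98 88 ba c0 c6 52 6f 39 e7

First, C1 ⊕ C2 = (M1 ⊕ K) ⊕ (M2 ⊕ K) = M1 ⊕ M2, so the key drops out. Then M2 = (M1 ⊕ M2) ⊕ M1 over the first 10 bytes.
byte 0: (55 ⊕ c9) ⊕ 76 = 9c ⊕ 76 = ea
byte 1: (63 ⊕ c9) ⊕ 32 = aa ⊕ 32 = 98
byte 2: (0f ⊕ a9) ⊕ 2e = a6 ⊕ 2e = 88
byte 3: (49 ⊕ c2) ⊕ 31 = 8b ⊕ 31 = ba
byte 4: (b8 ⊕ 56) ⊕ 2e = ee ⊕ 2e = c0
byte 5: (ac ⊕ 59) ⊕ 33 = f5 ⊕ 33 = c6
byte 6: (ed ⊕ 9f) ⊕ 20 = 72 ⊕ 20 = 52
byte 7: (d0 ⊕ cb) ⊕ 74 = 1b ⊕ 74 = 6f
byte 8: (64 ⊕ 35) ⊕ 68 = 51 ⊕ 68 = 39
byte 9: (43 ⊕ c1) ⊕ 65 = 82 ⊕ 65 = e7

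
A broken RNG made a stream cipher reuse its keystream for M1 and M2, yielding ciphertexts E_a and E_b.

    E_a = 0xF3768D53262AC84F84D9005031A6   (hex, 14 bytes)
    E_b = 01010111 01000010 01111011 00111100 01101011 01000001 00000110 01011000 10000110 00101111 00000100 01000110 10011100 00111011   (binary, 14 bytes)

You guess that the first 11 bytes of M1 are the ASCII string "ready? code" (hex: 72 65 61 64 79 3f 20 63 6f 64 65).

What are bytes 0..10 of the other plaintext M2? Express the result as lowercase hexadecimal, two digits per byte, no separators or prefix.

d651970b3454ee746d9261

First, E_a ⊕ E_b = (M1 ⊕ K) ⊕ (M2 ⊕ K) = M1 ⊕ M2, so the key drops out. Then M2 = (M1 ⊕ M2) ⊕ M1 over the first 11 bytes.
byte 0: (f3 xor 57) xor 72 = a4 xor 72 = d6
byte 1: (76 xor 42) xor 65 = 34 xor 65 = 51
byte 2: (8d xor 7b) xor 61 = f6 xor 61 = 97
byte 3: (53 xor 3c) xor 64 = 6f xor 64 = 0b
byte 4: (26 xor 6b) xor 79 = 4d xor 79 = 34
byte 5: (2a xor 41) xor 3f = 6b xor 3f = 54
byte 6: (c8 xor 06) xor 20 = ce xor 20 = ee
byte 7: (4f xor 58) xor 63 = 17 xor 63 = 74
byte 8: (84 xor 86) xor 6f = 02 xor 6f = 6d
byte 9: (d9 xor 2f) xor 64 = f6 xor 64 = 92
byte 10: (00 xor 04) xor 65 = 04 xor 65 = 61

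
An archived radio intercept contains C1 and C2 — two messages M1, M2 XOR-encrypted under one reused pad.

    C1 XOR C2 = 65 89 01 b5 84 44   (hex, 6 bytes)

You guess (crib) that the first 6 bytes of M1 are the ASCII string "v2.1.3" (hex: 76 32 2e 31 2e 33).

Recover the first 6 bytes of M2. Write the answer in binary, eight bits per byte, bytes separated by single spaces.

Since C1 ⊕ C2 = M1 ⊕ M2, XORing with the guessed M1 bytes yields the corresponding M2 bytes: M2 = (C1 ⊕ C2) ⊕ M1.
65 ⊕ 76 = 13
89 ⊕ 32 = bb
01 ⊕ 2e = 2f
b5 ⊕ 31 = 84
84 ⊕ 2e = aa
44 ⊕ 33 = 77

00010011 10111011 00101111 10000100 10101010 01110111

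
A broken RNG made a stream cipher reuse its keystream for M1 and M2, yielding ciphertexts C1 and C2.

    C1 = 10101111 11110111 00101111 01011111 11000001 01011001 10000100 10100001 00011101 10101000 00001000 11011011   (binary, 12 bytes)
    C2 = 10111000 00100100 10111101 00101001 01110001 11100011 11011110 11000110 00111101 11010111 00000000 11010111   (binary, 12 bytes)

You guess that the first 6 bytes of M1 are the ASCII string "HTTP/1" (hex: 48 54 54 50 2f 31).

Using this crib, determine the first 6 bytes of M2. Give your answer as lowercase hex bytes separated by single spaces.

5f 87 c6 26 9f 8b

First, C1 ⊕ C2 = (M1 ⊕ K) ⊕ (M2 ⊕ K) = M1 ⊕ M2, so the key drops out. Then M2 = (M1 ⊕ M2) ⊕ M1 over the first 6 bytes.
byte 0: (af ^ b8) ^ 48 = 17 ^ 48 = 5f
byte 1: (f7 ^ 24) ^ 54 = d3 ^ 54 = 87
byte 2: (2f ^ bd) ^ 54 = 92 ^ 54 = c6
byte 3: (5f ^ 29) ^ 50 = 76 ^ 50 = 26
byte 4: (c1 ^ 71) ^ 2f = b0 ^ 2f = 9f
byte 5: (59 ^ e3) ^ 31 = ba ^ 31 = 8b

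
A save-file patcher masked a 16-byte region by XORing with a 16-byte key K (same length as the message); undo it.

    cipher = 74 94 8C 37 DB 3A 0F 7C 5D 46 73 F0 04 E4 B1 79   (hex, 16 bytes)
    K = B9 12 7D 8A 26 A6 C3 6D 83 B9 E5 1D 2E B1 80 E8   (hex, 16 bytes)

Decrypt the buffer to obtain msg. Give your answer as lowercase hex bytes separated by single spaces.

cd 86 f1 bd fd 9c cc 11 de ff 96 ed 2a 55 31 91

74 xor b9 = cd
94 xor 12 = 86
8c xor 7d = f1
37 xor 8a = bd
db xor 26 = fd
3a xor a6 = 9c
0f xor c3 = cc
7c xor 6d = 11
5d xor 83 = de
46 xor b9 = ff
73 xor e5 = 96
f0 xor 1d = ed
04 xor 2e = 2a
e4 xor b1 = 55
b1 xor 80 = 31
79 xor e8 = 91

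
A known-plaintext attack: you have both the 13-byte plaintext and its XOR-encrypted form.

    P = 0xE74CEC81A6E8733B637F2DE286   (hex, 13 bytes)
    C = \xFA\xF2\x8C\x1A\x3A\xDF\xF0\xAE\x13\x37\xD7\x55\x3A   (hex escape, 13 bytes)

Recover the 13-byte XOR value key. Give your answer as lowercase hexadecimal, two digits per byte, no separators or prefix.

Since C = P ⊕ key, XORing both sides with P gives key = P ⊕ C.
e7 XOR fa = 1d
4c XOR f2 = be
ec XOR 8c = 60
81 XOR 1a = 9b
a6 XOR 3a = 9c
e8 XOR df = 37
73 XOR f0 = 83
3b XOR ae = 95
63 XOR 13 = 70
7f XOR 37 = 48
2d XOR d7 = fa
e2 XOR 55 = b7
86 XOR 3a = bc

1dbe609b9c3783957048fab7bc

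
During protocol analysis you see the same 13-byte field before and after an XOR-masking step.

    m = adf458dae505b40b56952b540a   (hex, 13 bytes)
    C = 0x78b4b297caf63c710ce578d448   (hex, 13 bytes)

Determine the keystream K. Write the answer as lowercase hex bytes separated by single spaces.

Since C = m ⊕ K, XORing both sides with m gives K = m ⊕ C.
ad xor 78 = d5
f4 xor b4 = 40
58 xor b2 = ea
da xor 97 = 4d
e5 xor ca = 2f
05 xor f6 = f3
b4 xor 3c = 88
0b xor 71 = 7a
56 xor 0c = 5a
95 xor e5 = 70
2b xor 78 = 53
54 xor d4 = 80
0a xor 48 = 42

d5 40 ea 4d 2f f3 88 7a 5a 70 53 80 42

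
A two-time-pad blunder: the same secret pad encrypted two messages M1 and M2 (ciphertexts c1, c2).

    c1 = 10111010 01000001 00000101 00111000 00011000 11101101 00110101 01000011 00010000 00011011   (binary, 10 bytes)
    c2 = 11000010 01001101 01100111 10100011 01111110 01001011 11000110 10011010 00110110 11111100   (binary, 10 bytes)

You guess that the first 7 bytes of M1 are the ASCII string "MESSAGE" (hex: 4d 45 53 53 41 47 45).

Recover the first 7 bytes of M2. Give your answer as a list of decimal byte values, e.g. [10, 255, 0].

[53, 73, 49, 200, 39, 225, 182]

First, c1 ⊕ c2 = (M1 ⊕ K) ⊕ (M2 ⊕ K) = M1 ⊕ M2, so the key drops out. Then M2 = (M1 ⊕ M2) ⊕ M1 over the first 7 bytes.
byte 0: (ba ⊕ c2) ⊕ 4d = 78 ⊕ 4d = 35
byte 1: (41 ⊕ 4d) ⊕ 45 = 0c ⊕ 45 = 49
byte 2: (05 ⊕ 67) ⊕ 53 = 62 ⊕ 53 = 31
byte 3: (38 ⊕ a3) ⊕ 53 = 9b ⊕ 53 = c8
byte 4: (18 ⊕ 7e) ⊕ 41 = 66 ⊕ 41 = 27
byte 5: (ed ⊕ 4b) ⊕ 47 = a6 ⊕ 47 = e1
byte 6: (35 ⊕ c6) ⊕ 45 = f3 ⊕ 45 = b6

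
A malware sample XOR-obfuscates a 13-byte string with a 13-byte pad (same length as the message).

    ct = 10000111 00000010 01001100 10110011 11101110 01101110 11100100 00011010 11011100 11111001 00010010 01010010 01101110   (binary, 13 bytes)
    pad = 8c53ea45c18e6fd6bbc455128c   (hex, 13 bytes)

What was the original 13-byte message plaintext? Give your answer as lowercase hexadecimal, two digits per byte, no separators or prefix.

0b51a6f62fe08bcc673d4740e2

10000111 ^ 10001100 = 00001011
00000010 ^ 01010011 = 01010001
01001100 ^ 11101010 = 10100110
10110011 ^ 01000101 = 11110110
11101110 ^ 11000001 = 00101111
01101110 ^ 10001110 = 11100000
11100100 ^ 01101111 = 10001011
00011010 ^ 11010110 = 11001100
11011100 ^ 10111011 = 01100111
11111001 ^ 11000100 = 00111101
00010010 ^ 01010101 = 01000111
01010010 ^ 00010010 = 01000000
01101110 ^ 10001100 = 11100010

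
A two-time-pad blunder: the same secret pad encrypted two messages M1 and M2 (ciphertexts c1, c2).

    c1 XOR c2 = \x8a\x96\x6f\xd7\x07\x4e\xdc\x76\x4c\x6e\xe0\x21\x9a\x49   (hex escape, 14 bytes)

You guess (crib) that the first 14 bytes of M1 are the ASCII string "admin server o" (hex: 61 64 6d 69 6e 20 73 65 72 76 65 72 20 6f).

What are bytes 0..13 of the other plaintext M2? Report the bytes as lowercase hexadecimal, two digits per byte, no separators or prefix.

Since c1 ⊕ c2 = M1 ⊕ M2, XORing with the guessed M1 bytes yields the corresponding M2 bytes: M2 = (c1 ⊕ c2) ⊕ M1.
8a xor 61 = eb
96 xor 64 = f2
6f xor 6d = 02
d7 xor 69 = be
07 xor 6e = 69
4e xor 20 = 6e
dc xor 73 = af
76 xor 65 = 13
4c xor 72 = 3e
6e xor 76 = 18
e0 xor 65 = 85
21 xor 72 = 53
9a xor 20 = ba
49 xor 6f = 26

ebf202be696eaf133e188553ba26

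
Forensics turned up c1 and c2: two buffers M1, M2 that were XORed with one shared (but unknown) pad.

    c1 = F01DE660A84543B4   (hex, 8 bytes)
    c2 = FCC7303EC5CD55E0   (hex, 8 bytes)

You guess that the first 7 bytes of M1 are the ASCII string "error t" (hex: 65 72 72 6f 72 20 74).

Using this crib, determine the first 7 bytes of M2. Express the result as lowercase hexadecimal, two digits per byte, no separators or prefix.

First, c1 ⊕ c2 = (M1 ⊕ K) ⊕ (M2 ⊕ K) = M1 ⊕ M2, so the key drops out. Then M2 = (M1 ⊕ M2) ⊕ M1 over the first 7 bytes.
byte 0: (f0 XOR fc) XOR 65 = 0c XOR 65 = 69
byte 1: (1d XOR c7) XOR 72 = da XOR 72 = a8
byte 2: (e6 XOR 30) XOR 72 = d6 XOR 72 = a4
byte 3: (60 XOR 3e) XOR 6f = 5e XOR 6f = 31
byte 4: (a8 XOR c5) XOR 72 = 6d XOR 72 = 1f
byte 5: (45 XOR cd) XOR 20 = 88 XOR 20 = a8
byte 6: (43 XOR 55) XOR 74 = 16 XOR 74 = 62

69a8a4311fa862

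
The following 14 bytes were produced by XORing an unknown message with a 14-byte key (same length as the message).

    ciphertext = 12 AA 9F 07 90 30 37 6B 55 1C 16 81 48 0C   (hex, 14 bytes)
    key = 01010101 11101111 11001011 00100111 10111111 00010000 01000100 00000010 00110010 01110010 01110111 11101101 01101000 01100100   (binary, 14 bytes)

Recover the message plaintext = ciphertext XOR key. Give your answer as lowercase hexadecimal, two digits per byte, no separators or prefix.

XOR is its own inverse, so applying the key byte-wise gives the result directly.
byte 0:  18 ^  85 =  71
byte 1: 170 ^ 239 =  69
byte 2: 159 ^ 203 =  84
byte 3:   7 ^  39 =  32
byte 4: 144 ^ 191 =  47
byte 5:  48 ^  16 =  32
byte 6:  55 ^  68 = 115
byte 7: 107 ^   2 = 105
byte 8:  85 ^  50 = 103
byte 9:  28 ^ 114 = 110
byte 10:  22 ^ 119 =  97
byte 11: 129 ^ 237 = 108
byte 12:  72 ^ 104 =  32
byte 13:  12 ^ 100 = 104

474554202f207369676e616c2068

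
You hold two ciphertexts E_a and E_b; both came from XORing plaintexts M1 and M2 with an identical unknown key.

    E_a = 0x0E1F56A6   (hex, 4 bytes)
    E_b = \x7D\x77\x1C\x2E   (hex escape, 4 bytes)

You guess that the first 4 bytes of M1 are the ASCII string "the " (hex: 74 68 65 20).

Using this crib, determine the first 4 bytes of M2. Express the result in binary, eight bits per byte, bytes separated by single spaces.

First, E_a ⊕ E_b = (M1 ⊕ K) ⊕ (M2 ⊕ K) = M1 ⊕ M2, so the key drops out. Then M2 = (M1 ⊕ M2) ⊕ M1 over the first 4 bytes.
byte 0: (0e XOR 7d) XOR 74 = 73 XOR 74 = 07
byte 1: (1f XOR 77) XOR 68 = 68 XOR 68 = 00
byte 2: (56 XOR 1c) XOR 65 = 4a XOR 65 = 2f
byte 3: (a6 XOR 2e) XOR 20 = 88 XOR 20 = a8

00000111 00000000 00101111 10101000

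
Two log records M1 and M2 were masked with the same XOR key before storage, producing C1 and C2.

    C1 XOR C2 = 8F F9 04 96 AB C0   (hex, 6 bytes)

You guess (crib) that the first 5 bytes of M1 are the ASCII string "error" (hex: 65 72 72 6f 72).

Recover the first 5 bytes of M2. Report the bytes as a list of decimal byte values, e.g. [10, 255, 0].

Since C1 ⊕ C2 = M1 ⊕ M2, XORing with the guessed M1 bytes yields the corresponding M2 bytes: M2 = (C1 ⊕ C2) ⊕ M1.
byte 0: 143 xor 101 = 234
byte 1: 249 xor 114 = 139
byte 2:   4 xor 114 = 118
byte 3: 150 xor 111 = 249
byte 4: 171 xor 114 = 217

[234, 139, 118, 249, 217]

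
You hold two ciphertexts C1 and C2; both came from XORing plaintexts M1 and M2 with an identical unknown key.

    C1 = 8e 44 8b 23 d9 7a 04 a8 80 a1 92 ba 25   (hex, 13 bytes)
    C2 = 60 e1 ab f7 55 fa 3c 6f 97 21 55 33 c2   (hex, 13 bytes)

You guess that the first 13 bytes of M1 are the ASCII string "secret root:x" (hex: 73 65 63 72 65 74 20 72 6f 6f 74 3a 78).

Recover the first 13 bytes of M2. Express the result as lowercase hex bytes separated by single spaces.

9d c0 43 a6 e9 f4 18 b5 78 ef b3 b3 9f

First, C1 ⊕ C2 = (M1 ⊕ K) ⊕ (M2 ⊕ K) = M1 ⊕ M2, so the key drops out. Then M2 = (M1 ⊕ M2) ⊕ M1 over the first 13 bytes.
byte 0: (8e ^ 60) ^ 73 = ee ^ 73 = 9d
byte 1: (44 ^ e1) ^ 65 = a5 ^ 65 = c0
byte 2: (8b ^ ab) ^ 63 = 20 ^ 63 = 43
byte 3: (23 ^ f7) ^ 72 = d4 ^ 72 = a6
byte 4: (d9 ^ 55) ^ 65 = 8c ^ 65 = e9
byte 5: (7a ^ fa) ^ 74 = 80 ^ 74 = f4
byte 6: (04 ^ 3c) ^ 20 = 38 ^ 20 = 18
byte 7: (a8 ^ 6f) ^ 72 = c7 ^ 72 = b5
byte 8: (80 ^ 97) ^ 6f = 17 ^ 6f = 78
byte 9: (a1 ^ 21) ^ 6f = 80 ^ 6f = ef
byte 10: (92 ^ 55) ^ 74 = c7 ^ 74 = b3
byte 11: (ba ^ 33) ^ 3a = 89 ^ 3a = b3
byte 12: (25 ^ c2) ^ 78 = e7 ^ 78 = 9f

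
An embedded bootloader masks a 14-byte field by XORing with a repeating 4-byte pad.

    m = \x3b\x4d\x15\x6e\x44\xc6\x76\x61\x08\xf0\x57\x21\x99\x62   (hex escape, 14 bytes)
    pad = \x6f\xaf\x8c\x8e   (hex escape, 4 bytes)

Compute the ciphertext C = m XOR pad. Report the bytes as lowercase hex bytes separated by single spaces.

The 4-byte key repeats, so the effective keystream is 6f af 8c 8e 6f af 8c 8e 6f af 8c 8e 6f af.
byte 0: 3b XOR 6f = 54
byte 1: 4d XOR af = e2
byte 2: 15 XOR 8c = 99
byte 3: 6e XOR 8e = e0
byte 4: 44 XOR 6f = 2b
byte 5: c6 XOR af = 69
byte 6: 76 XOR 8c = fa
byte 7: 61 XOR 8e = ef
byte 8: 08 XOR 6f = 67
byte 9: f0 XOR af = 5f
byte 10: 57 XOR 8c = db
byte 11: 21 XOR 8e = af
byte 12: 99 XOR 6f = f6
byte 13: 62 XOR af = cd

54 e2 99 e0 2b 69 fa ef 67 5f db af f6 cd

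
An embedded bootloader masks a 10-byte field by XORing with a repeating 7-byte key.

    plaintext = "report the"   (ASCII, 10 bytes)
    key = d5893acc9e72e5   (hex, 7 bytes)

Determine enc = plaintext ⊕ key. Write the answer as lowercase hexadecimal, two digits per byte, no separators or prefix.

a7ec4aa3ec06c5a1e15f

The 7-byte key repeats, so the effective keystream is d5 89 3a cc 9e 72 e5 d5 89 3a.
byte 0: 114 ⊕ 213 = 167
byte 1: 101 ⊕ 137 = 236
byte 2: 112 ⊕  58 =  74
byte 3: 111 ⊕ 204 = 163
byte 4: 114 ⊕ 158 = 236
byte 5: 116 ⊕ 114 =   6
byte 6:  32 ⊕ 229 = 197
byte 7: 116 ⊕ 213 = 161
byte 8: 104 ⊕ 137 = 225
byte 9: 101 ⊕  58 =  95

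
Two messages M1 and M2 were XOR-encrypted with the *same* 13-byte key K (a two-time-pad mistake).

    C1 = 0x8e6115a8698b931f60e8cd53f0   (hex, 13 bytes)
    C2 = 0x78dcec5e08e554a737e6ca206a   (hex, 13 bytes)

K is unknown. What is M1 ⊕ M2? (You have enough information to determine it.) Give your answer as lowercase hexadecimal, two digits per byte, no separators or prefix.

C1 ⊕ C2 = (M1 ⊕ K) ⊕ (M2 ⊕ K) = M1 ⊕ M2 — the shared key cancels under XOR.
10001110 ^ 01111000 = 11110110
01100001 ^ 11011100 = 10111101
00010101 ^ 11101100 = 11111001
10101000 ^ 01011110 = 11110110
01101001 ^ 00001000 = 01100001
10001011 ^ 11100101 = 01101110
10010011 ^ 01010100 = 11000111
00011111 ^ 10100111 = 10111000
01100000 ^ 00110111 = 01010111
11101000 ^ 11100110 = 00001110
11001101 ^ 11001010 = 00000111
01010011 ^ 00100000 = 01110011
11110000 ^ 01101010 = 10011010

f6bdf9f6616ec7b8570e07739a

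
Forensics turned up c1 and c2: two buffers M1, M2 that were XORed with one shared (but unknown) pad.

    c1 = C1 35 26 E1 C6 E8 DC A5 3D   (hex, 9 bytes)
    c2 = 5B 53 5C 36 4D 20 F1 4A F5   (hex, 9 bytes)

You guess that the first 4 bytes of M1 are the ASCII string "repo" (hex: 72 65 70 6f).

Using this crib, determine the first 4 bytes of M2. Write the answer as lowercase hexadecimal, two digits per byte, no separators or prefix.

First, c1 ⊕ c2 = (M1 ⊕ K) ⊕ (M2 ⊕ K) = M1 ⊕ M2, so the key drops out. Then M2 = (M1 ⊕ M2) ⊕ M1 over the first 4 bytes.
byte 0: (c1 xor 5b) xor 72 = 9a xor 72 = e8
byte 1: (35 xor 53) xor 65 = 66 xor 65 = 03
byte 2: (26 xor 5c) xor 70 = 7a xor 70 = 0a
byte 3: (e1 xor 36) xor 6f = d7 xor 6f = b8

e8030ab8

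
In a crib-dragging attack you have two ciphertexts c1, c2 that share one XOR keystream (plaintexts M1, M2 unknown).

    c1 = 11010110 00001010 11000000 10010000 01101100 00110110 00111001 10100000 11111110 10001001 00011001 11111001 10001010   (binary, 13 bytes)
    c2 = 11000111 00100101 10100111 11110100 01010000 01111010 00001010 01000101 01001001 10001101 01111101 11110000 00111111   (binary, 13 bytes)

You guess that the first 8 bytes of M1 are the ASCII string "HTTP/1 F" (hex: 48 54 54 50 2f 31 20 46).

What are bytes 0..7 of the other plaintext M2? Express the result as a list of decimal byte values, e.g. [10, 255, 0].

[89, 123, 51, 52, 19, 125, 19, 163]

First, c1 ⊕ c2 = (M1 ⊕ K) ⊕ (M2 ⊕ K) = M1 ⊕ M2, so the key drops out. Then M2 = (M1 ⊕ M2) ⊕ M1 over the first 8 bytes.
byte 0: (d6 XOR c7) XOR 48 = 11 XOR 48 = 59
byte 1: (0a XOR 25) XOR 54 = 2f XOR 54 = 7b
byte 2: (c0 XOR a7) XOR 54 = 67 XOR 54 = 33
byte 3: (90 XOR f4) XOR 50 = 64 XOR 50 = 34
byte 4: (6c XOR 50) XOR 2f = 3c XOR 2f = 13
byte 5: (36 XOR 7a) XOR 31 = 4c XOR 31 = 7d
byte 6: (39 XOR 0a) XOR 20 = 33 XOR 20 = 13
byte 7: (a0 XOR 45) XOR 46 = e5 XOR 46 = a3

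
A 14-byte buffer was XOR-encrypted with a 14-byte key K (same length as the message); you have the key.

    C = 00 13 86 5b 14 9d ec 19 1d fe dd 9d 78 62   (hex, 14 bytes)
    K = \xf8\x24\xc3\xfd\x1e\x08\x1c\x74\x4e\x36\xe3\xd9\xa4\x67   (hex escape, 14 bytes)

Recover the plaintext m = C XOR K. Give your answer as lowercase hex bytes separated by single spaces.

XOR is its own inverse, so applying the key byte-wise gives the result directly.
byte 0: 00 xor f8 = f8
byte 1: 13 xor 24 = 37
byte 2: 86 xor c3 = 45
byte 3: 5b xor fd = a6
byte 4: 14 xor 1e = 0a
byte 5: 9d xor 08 = 95
byte 6: ec xor 1c = f0
byte 7: 19 xor 74 = 6d
byte 8: 1d xor 4e = 53
byte 9: fe xor 36 = c8
byte 10: dd xor e3 = 3e
byte 11: 9d xor d9 = 44
byte 12: 78 xor a4 = dc
byte 13: 62 xor 67 = 05

f8 37 45 a6 0a 95 f0 6d 53 c8 3e 44 dc 05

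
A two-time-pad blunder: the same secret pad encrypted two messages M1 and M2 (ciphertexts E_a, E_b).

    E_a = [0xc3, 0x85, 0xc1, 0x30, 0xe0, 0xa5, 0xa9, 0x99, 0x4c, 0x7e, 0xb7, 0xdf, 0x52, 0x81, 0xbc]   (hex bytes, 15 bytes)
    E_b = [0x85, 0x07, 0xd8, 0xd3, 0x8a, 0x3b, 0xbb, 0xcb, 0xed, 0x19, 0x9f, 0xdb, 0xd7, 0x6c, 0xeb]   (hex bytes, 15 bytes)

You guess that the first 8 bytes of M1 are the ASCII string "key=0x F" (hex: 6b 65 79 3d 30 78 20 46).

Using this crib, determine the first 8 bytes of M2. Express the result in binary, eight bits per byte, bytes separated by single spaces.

00101101 11100111 01100000 11011110 01011010 11100110 00110010 00010100

First, E_a ⊕ E_b = (M1 ⊕ K) ⊕ (M2 ⊕ K) = M1 ⊕ M2, so the key drops out. Then M2 = (M1 ⊕ M2) ⊕ M1 over the first 8 bytes.
byte 0: (c3 XOR 85) XOR 6b = 46 XOR 6b = 2d
byte 1: (85 XOR 07) XOR 65 = 82 XOR 65 = e7
byte 2: (c1 XOR d8) XOR 79 = 19 XOR 79 = 60
byte 3: (30 XOR d3) XOR 3d = e3 XOR 3d = de
byte 4: (e0 XOR 8a) XOR 30 = 6a XOR 30 = 5a
byte 5: (a5 XOR 3b) XOR 78 = 9e XOR 78 = e6
byte 6: (a9 XOR bb) XOR 20 = 12 XOR 20 = 32
byte 7: (99 XOR cb) XOR 46 = 52 XOR 46 = 14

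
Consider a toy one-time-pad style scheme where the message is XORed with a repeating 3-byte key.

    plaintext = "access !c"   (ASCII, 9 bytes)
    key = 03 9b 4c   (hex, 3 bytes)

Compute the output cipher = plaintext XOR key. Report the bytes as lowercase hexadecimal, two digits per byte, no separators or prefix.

The 3-byte key repeats, so the effective keystream is 03 9b 4c 03 9b 4c 03 9b 4c.
byte 0: 61 ^ 03 = 62
byte 1: 63 ^ 9b = f8
byte 2: 63 ^ 4c = 2f
byte 3: 65 ^ 03 = 66
byte 4: 73 ^ 9b = e8
byte 5: 73 ^ 4c = 3f
byte 6: 20 ^ 03 = 23
byte 7: 21 ^ 9b = ba
byte 8: 63 ^ 4c = 2f

62f82f66e83f23ba2f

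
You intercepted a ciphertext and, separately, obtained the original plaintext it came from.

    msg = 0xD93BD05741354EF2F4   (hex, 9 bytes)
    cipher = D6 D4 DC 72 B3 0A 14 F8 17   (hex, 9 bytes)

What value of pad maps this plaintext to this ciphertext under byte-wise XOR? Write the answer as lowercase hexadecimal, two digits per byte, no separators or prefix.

0fef0c25f23f5a0ae3

Since cipher = msg ⊕ pad, XORing both sides with msg gives pad = msg ⊕ cipher.
d9 ^ d6 = 0f
3b ^ d4 = ef
d0 ^ dc = 0c
57 ^ 72 = 25
41 ^ b3 = f2
35 ^ 0a = 3f
4e ^ 14 = 5a
f2 ^ f8 = 0a
f4 ^ 17 = e3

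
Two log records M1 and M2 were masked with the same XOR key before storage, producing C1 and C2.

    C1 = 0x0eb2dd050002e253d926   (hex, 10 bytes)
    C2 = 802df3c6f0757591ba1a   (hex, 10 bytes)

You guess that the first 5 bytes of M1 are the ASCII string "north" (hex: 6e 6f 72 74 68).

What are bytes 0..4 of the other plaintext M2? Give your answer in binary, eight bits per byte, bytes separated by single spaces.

11100000 11110000 01011100 10110111 10011000

First, C1 ⊕ C2 = (M1 ⊕ K) ⊕ (M2 ⊕ K) = M1 ⊕ M2, so the key drops out. Then M2 = (M1 ⊕ M2) ⊕ M1 over the first 5 bytes.
byte 0: (0e xor 80) xor 6e = 8e xor 6e = e0
byte 1: (b2 xor 2d) xor 6f = 9f xor 6f = f0
byte 2: (dd xor f3) xor 72 = 2e xor 72 = 5c
byte 3: (05 xor c6) xor 74 = c3 xor 74 = b7
byte 4: (00 xor f0) xor 68 = f0 xor 68 = 98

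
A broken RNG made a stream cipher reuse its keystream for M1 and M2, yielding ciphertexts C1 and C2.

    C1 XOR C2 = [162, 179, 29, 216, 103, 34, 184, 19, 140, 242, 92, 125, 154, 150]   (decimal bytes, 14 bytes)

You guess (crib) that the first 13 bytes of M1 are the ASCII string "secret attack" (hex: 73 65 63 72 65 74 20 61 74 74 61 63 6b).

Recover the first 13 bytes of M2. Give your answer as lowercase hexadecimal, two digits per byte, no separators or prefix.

d1d67eaa02569872f8863d1ef1

Since C1 ⊕ C2 = M1 ⊕ M2, XORing with the guessed M1 bytes yields the corresponding M2 bytes: M2 = (C1 ⊕ C2) ⊕ M1.
a2 XOR 73 = d1
b3 XOR 65 = d6
1d XOR 63 = 7e
d8 XOR 72 = aa
67 XOR 65 = 02
22 XOR 74 = 56
b8 XOR 20 = 98
13 XOR 61 = 72
8c XOR 74 = f8
f2 XOR 74 = 86
5c XOR 61 = 3d
7d XOR 63 = 1e
9a XOR 6b = f1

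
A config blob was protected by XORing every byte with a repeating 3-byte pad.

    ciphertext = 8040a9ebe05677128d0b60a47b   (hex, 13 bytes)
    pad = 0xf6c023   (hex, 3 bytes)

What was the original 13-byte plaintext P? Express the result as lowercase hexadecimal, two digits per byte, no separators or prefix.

76808a1d207581d2aefda0878d

The 3-byte key repeats, so the effective keystream is f6 c0 23 f6 c0 23 f6 c0 23 f6 c0 23 f6.
byte 0: 80 xor f6 = 76
byte 1: 40 xor c0 = 80
byte 2: a9 xor 23 = 8a
byte 3: eb xor f6 = 1d
byte 4: e0 xor c0 = 20
byte 5: 56 xor 23 = 75
byte 6: 77 xor f6 = 81
byte 7: 12 xor c0 = d2
byte 8: 8d xor 23 = ae
byte 9: 0b xor f6 = fd
byte 10: 60 xor c0 = a0
byte 11: a4 xor 23 = 87
byte 12: 7b xor f6 = 8d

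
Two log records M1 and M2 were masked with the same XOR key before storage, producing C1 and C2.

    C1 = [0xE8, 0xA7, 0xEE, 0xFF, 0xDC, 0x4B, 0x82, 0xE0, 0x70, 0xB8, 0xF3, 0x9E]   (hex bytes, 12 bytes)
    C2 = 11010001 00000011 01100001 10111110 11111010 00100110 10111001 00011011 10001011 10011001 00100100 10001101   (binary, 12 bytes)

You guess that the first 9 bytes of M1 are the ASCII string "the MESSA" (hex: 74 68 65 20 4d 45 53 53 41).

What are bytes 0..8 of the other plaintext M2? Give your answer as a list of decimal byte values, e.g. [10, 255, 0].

First, C1 ⊕ C2 = (M1 ⊕ K) ⊕ (M2 ⊕ K) = M1 ⊕ M2, so the key drops out. Then M2 = (M1 ⊕ M2) ⊕ M1 over the first 9 bytes.
byte 0: (e8 ^ d1) ^ 74 = 39 ^ 74 = 4d
byte 1: (a7 ^ 03) ^ 68 = a4 ^ 68 = cc
byte 2: (ee ^ 61) ^ 65 = 8f ^ 65 = ea
byte 3: (ff ^ be) ^ 20 = 41 ^ 20 = 61
byte 4: (dc ^ fa) ^ 4d = 26 ^ 4d = 6b
byte 5: (4b ^ 26) ^ 45 = 6d ^ 45 = 28
byte 6: (82 ^ b9) ^ 53 = 3b ^ 53 = 68
byte 7: (e0 ^ 1b) ^ 53 = fb ^ 53 = a8
byte 8: (70 ^ 8b) ^ 41 = fb ^ 41 = ba

[77, 204, 234, 97, 107, 40, 104, 168, 186]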